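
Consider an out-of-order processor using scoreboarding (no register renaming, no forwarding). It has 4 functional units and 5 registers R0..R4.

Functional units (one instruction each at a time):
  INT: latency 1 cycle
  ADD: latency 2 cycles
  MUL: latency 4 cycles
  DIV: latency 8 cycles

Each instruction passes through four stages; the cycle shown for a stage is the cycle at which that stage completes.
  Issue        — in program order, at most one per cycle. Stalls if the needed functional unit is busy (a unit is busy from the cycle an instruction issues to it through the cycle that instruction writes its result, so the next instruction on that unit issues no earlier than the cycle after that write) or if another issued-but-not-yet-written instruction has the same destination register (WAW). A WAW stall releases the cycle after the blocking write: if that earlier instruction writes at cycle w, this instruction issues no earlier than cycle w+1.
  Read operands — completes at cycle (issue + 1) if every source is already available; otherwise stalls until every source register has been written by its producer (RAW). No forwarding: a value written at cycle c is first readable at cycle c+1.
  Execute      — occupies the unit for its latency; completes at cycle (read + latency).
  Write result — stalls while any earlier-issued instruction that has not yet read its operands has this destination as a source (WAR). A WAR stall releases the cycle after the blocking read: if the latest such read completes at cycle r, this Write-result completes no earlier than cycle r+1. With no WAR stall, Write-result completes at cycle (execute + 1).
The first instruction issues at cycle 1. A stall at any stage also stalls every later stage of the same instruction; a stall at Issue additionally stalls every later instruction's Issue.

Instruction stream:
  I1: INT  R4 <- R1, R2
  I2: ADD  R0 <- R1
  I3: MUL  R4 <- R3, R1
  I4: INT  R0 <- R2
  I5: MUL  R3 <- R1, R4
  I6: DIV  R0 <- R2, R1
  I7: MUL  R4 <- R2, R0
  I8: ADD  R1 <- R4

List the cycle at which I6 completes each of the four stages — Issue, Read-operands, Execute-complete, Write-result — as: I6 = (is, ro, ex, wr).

I6 = (13, 14, 22, 23)

1) issue 1, read 2, done 3, write 4
2) issue 2, read 3, done 5, write 6
3) issue 5, read 6, done 10, write 11  <WAW R4: wait I1 write@4>
4) issue 7, read 8, done 9, write 10  <WAW R0: wait I2 write@6>
5) issue 12, read 13, done 17, write 18  <struct: MUL busy until I3 writes@11>
6) issue 13, read 14, done 22, write 23
7) issue 19, read 24, done 28, write 29  <struct: MUL busy until I5 writes@18 / RAW R0: wait I6 write@23>
8) issue 20, read 30, done 32, write 33  <RAW R4: wait I7 write@29>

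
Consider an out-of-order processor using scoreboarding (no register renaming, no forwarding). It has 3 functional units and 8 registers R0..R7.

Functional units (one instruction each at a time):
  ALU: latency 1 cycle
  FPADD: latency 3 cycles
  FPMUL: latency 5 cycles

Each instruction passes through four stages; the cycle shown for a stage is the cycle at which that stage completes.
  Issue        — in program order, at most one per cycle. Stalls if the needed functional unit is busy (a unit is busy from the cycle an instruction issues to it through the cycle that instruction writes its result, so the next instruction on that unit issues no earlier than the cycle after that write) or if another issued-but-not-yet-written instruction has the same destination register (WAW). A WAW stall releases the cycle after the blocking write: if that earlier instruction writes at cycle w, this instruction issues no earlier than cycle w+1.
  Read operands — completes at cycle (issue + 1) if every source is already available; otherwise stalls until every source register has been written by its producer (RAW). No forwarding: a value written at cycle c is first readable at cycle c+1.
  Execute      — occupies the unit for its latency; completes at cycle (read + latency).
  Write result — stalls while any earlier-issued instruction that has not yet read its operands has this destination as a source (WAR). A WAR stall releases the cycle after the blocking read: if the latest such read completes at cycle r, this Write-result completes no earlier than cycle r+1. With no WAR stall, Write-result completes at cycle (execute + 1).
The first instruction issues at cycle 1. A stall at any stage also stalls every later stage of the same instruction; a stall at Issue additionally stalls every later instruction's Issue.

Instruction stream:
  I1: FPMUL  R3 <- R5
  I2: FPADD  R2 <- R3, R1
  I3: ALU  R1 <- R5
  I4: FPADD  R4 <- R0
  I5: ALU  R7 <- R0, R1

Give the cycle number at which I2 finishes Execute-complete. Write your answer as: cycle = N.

c1: I1→FPMUL
c2: I1 RO; I2→FPADD
c3: I3→ALU
c4: I3 RO
c5: I3 EX
c7: I1 EX
c8: I1 WR R3
c9: I2 RO
c10: I3 WR R1
c12: I2 EX
c13: I2 WR R2
c14: I4→FPADD
c15: I4 RO; I5→ALU
c16: I5 RO
c17: I5 EX
c18: I4 EX; I5 WR R7
c19: I4 WR R4

cycle = 12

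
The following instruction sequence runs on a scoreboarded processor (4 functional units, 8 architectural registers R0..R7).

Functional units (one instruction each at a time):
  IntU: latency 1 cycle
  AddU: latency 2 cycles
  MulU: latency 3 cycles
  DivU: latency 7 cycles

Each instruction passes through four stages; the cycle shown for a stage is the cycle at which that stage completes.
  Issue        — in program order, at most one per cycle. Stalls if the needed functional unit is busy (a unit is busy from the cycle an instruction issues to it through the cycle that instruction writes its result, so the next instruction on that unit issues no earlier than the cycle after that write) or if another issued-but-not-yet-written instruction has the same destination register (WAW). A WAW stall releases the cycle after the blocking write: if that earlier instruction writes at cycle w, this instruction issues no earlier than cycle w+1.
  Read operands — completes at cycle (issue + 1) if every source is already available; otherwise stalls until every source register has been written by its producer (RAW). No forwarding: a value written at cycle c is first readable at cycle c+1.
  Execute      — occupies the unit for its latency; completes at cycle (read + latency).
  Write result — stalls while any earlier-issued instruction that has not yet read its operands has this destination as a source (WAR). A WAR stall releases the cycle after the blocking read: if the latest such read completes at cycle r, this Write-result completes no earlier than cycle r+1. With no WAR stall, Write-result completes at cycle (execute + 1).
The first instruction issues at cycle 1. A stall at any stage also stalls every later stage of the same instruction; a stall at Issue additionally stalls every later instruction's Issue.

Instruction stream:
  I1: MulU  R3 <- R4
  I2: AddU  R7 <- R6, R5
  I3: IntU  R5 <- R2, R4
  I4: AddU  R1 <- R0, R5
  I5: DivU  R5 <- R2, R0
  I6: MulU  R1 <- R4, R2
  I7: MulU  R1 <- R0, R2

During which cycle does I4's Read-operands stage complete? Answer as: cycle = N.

cycle = 8

c1: I1 issues→MulU
c2: I1 reads · I2 issues→AddU
c3: I2 reads · I3 issues→IntU
c4: I3 reads
c5: I1 exec-done · I2 exec-done · I3 exec-done
c6: I1 writes R3 · I2 writes R7 · I3 writes R5
c7: I4 issues→AddU
c8: I4 reads · I5 issues→DivU
c9: I5 reads
c10: I4 exec-done
c11: I4 writes R1
c12: I6 issues→MulU
c13: I6 reads
c16: I5 exec-done · I6 exec-done
c17: I5 writes R5 · I6 writes R1
c18: I7 issues→MulU
c19: I7 reads
c22: I7 exec-done
c23: I7 writes R1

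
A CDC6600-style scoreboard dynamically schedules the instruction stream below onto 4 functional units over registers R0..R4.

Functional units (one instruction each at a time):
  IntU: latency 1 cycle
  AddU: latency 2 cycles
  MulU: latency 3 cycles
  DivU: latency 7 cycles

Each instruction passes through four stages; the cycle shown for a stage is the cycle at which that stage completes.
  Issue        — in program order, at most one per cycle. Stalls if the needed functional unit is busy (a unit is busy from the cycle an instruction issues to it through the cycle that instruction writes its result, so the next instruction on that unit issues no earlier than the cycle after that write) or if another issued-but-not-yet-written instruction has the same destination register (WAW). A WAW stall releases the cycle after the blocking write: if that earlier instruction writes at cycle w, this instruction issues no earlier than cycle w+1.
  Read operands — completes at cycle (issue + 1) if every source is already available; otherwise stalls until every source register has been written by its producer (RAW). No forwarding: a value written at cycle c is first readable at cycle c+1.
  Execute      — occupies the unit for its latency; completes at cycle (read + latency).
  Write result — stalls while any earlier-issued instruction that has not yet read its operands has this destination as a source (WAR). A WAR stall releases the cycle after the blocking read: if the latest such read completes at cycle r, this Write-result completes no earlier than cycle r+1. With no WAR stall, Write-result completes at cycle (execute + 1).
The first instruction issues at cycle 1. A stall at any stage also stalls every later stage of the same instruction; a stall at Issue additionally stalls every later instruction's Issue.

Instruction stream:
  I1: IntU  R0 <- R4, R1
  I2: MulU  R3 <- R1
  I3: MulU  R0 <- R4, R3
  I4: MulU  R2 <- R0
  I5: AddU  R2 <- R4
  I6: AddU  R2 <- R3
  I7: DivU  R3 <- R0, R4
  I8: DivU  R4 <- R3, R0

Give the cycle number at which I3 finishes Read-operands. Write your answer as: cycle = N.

1) issue 1, read 2, done 3, write 4
2) issue 2, read 3, done 6, write 7
3) issue 8, read 9, done 12, write 13  <struct: MulU busy until I2 writes@7>
4) issue 14, read 15, done 18, write 19  <struct: MulU busy until I3 writes@13>
5) issue 20, read 21, done 23, write 24  <WAW R2: wait I4 write@19>
6) issue 25, read 26, done 28, write 29  <struct: AddU busy until I5 writes@24>
7) issue 26, read 27, done 34, write 35
8) issue 36, read 37, done 44, write 45  <struct: DivU busy until I7 writes@35>

cycle = 9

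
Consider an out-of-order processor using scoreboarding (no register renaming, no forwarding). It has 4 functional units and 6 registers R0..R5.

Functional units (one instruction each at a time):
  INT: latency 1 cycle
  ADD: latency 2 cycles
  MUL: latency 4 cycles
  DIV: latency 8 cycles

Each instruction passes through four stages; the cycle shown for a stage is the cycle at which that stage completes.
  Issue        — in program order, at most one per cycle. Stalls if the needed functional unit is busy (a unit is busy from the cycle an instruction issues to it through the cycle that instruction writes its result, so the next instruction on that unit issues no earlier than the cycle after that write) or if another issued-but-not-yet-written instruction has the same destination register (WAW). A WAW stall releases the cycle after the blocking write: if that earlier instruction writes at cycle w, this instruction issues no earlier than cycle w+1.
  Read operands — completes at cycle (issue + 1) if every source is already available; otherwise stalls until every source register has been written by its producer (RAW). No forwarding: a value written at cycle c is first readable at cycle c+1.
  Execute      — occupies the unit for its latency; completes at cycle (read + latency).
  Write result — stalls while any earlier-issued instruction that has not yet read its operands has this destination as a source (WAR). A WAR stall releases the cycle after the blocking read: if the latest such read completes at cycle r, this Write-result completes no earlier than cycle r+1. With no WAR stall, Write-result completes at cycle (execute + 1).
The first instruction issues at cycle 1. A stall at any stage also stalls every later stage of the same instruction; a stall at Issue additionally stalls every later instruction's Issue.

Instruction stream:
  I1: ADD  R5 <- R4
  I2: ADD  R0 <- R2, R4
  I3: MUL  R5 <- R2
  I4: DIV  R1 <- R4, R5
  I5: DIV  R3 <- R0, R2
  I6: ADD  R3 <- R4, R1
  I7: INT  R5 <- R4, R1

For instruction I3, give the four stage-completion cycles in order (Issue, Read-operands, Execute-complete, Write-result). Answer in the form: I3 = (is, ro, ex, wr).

I3 = (7, 8, 12, 13)

t=1  I1 dispatched to ADD
t=2  I1 operands ready
t=4  I1 complete
t=5  R5←I1
t=6  I2 dispatched to ADD
t=7  I2 operands ready, I3 dispatched to MUL
t=8  I3 operands ready, I4 dispatched to DIV
t=9  I2 complete
t=10  R0←I2
t=12  I3 complete
t=13  R5←I3
t=14  I4 operands ready
t=22  I4 complete
t=23  R1←I4
t=24  I5 dispatched to DIV
t=25  I5 operands ready
t=33  I5 complete
t=34  R3←I5
t=35  I6 dispatched to ADD
t=36  I6 operands ready, I7 dispatched to INT
t=37  I7 operands ready
t=38  I6 complete, I7 complete
t=39  R3←I6, R5←I7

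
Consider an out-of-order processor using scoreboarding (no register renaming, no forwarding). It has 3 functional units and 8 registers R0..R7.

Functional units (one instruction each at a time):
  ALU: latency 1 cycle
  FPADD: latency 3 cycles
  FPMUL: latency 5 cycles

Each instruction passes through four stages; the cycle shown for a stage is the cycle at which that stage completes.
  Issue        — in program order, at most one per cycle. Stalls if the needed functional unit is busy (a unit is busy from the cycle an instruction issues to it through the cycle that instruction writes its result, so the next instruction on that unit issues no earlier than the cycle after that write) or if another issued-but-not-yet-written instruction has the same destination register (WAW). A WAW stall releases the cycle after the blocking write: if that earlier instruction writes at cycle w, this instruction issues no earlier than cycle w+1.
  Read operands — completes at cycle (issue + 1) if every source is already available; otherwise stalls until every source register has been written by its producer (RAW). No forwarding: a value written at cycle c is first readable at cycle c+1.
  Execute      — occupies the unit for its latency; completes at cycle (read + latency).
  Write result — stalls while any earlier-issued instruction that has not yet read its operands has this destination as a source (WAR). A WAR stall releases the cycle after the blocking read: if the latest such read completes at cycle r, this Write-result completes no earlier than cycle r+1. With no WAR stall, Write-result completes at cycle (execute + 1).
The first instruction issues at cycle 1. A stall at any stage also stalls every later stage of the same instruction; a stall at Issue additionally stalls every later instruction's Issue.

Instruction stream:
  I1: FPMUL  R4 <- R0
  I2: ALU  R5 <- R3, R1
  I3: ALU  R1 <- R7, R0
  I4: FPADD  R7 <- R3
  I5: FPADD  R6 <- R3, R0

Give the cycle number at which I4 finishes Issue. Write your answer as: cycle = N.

cycle = 7

t=1  I1→FPMUL
t=2  I1 RO; I2→ALU
t=3  I2 RO
t=4  I2 EX
t=5  I2 WR R5
t=6  I3→ALU
t=7  I1 EX; I3 RO; I4→FPADD
t=8  I1 WR R4; I3 EX; I4 RO
t=9  I3 WR R1
t=11  I4 EX
t=12  I4 WR R7
t=13  I5→FPADD
t=14  I5 RO
t=17  I5 EX
t=18  I5 WR R6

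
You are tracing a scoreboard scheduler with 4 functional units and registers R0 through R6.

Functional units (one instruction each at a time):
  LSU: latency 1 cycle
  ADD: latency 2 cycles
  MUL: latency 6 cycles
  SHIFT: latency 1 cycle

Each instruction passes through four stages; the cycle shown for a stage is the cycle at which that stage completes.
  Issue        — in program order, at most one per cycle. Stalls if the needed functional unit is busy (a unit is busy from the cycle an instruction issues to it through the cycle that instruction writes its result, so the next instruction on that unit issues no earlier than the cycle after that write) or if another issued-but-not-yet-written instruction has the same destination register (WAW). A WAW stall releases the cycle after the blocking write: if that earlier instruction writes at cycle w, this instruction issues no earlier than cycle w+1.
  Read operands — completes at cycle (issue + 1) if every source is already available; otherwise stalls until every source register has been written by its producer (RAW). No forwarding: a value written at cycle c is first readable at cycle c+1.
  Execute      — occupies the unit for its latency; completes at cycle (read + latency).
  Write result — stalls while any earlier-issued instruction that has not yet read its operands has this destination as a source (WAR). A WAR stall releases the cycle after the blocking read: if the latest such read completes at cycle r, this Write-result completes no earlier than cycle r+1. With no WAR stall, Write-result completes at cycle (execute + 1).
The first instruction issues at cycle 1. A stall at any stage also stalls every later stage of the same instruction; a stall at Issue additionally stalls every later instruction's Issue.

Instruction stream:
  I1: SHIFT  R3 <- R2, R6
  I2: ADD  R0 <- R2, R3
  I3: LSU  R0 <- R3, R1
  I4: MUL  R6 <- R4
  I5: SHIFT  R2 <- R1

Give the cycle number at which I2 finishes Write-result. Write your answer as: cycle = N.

cycle = 8

t=1  I1 issues→SHIFT
t=2  I1 reads; I2 issues→ADD
t=3  I1 exec-done
t=4  I1 writes R3
t=5  I2 reads
t=7  I2 exec-done
t=8  I2 writes R0
t=9  I3 issues→LSU
t=10  I3 reads; I4 issues→MUL
t=11  I3 exec-done; I4 reads; I5 issues→SHIFT
t=12  I3 writes R0; I5 reads
t=13  I5 exec-done
t=14  I5 writes R2
t=17  I4 exec-done
t=18  I4 writes R6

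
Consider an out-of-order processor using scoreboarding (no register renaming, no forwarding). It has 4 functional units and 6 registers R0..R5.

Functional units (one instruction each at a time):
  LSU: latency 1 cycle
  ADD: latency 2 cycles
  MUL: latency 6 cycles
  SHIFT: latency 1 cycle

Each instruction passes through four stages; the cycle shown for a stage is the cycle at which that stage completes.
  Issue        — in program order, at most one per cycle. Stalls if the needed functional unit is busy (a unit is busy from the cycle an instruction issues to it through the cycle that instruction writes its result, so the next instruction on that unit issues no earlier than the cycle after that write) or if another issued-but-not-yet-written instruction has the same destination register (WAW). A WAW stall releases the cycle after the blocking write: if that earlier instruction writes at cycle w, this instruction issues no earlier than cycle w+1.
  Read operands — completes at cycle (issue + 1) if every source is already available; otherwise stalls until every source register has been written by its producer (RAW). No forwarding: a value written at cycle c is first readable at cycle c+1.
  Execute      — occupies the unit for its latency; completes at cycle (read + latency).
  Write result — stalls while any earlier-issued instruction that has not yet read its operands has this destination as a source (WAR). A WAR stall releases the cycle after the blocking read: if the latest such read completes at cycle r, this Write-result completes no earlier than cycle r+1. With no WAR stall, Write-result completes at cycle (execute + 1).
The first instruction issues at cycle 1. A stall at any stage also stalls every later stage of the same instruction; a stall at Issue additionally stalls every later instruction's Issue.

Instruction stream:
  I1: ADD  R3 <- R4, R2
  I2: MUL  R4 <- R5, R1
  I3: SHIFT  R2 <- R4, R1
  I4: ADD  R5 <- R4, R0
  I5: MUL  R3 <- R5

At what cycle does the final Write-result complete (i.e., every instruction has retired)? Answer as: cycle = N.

cycle 1: issue I1 (ADD)
cycle 2: I1 read-ops; issue I2 (MUL)
cycle 3: I2 read-ops; issue I3 (SHIFT)
cycle 4: I1 finished on ADD
cycle 5: I1→R3
cycle 6: issue I4 (ADD)
cycle 9: I2 finished on MUL
cycle 10: I2→R4
cycle 11: I3 read-ops; I4 read-ops; issue I5 (MUL)
cycle 12: I3 finished on SHIFT
cycle 13: I3→R2; I4 finished on ADD
cycle 14: I4→R5
cycle 15: I5 read-ops
cycle 21: I5 finished on MUL
cycle 22: I5→R3

cycle = 22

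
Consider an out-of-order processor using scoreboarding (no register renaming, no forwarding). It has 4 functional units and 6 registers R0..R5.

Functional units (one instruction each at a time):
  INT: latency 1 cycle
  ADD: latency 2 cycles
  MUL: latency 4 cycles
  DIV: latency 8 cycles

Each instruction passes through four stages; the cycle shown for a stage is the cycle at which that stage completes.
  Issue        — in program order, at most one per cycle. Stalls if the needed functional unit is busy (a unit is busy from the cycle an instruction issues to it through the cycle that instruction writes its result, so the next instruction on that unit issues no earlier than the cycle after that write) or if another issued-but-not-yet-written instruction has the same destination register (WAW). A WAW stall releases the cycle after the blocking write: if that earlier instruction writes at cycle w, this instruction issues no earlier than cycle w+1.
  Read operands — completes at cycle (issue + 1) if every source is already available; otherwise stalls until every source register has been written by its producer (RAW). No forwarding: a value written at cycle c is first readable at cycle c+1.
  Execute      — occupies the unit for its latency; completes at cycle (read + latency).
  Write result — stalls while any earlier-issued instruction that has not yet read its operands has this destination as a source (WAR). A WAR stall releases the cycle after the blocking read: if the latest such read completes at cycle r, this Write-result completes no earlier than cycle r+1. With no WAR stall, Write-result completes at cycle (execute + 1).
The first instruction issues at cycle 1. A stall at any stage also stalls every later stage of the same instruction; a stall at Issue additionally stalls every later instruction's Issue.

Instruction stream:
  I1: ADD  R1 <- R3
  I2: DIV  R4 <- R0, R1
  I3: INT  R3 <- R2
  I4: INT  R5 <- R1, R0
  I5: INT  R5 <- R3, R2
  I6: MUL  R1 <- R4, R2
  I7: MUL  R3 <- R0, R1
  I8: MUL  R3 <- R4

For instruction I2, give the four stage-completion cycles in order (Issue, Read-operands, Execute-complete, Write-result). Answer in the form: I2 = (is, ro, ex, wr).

1) issue 1, read 2, done 4, write 5
2) issue 2, read 6, done 14, write 15  <RAW R1: wait I1 write@5>
3) issue 3, read 4, done 5, write 6
4) issue 7, read 8, done 9, write 10  <struct: INT busy until I3 writes@6>
5) issue 11, read 12, done 13, write 14  <struct: INT busy until I4 writes@10>
6) issue 12, read 16, done 20, write 21  <RAW R4: wait I2 write@15>
7) issue 22, read 23, done 27, write 28  <struct: MUL busy until I6 writes@21>
8) issue 29, read 30, done 34, write 35  <struct: MUL busy until I7 writes@28>

I2 = (2, 6, 14, 15)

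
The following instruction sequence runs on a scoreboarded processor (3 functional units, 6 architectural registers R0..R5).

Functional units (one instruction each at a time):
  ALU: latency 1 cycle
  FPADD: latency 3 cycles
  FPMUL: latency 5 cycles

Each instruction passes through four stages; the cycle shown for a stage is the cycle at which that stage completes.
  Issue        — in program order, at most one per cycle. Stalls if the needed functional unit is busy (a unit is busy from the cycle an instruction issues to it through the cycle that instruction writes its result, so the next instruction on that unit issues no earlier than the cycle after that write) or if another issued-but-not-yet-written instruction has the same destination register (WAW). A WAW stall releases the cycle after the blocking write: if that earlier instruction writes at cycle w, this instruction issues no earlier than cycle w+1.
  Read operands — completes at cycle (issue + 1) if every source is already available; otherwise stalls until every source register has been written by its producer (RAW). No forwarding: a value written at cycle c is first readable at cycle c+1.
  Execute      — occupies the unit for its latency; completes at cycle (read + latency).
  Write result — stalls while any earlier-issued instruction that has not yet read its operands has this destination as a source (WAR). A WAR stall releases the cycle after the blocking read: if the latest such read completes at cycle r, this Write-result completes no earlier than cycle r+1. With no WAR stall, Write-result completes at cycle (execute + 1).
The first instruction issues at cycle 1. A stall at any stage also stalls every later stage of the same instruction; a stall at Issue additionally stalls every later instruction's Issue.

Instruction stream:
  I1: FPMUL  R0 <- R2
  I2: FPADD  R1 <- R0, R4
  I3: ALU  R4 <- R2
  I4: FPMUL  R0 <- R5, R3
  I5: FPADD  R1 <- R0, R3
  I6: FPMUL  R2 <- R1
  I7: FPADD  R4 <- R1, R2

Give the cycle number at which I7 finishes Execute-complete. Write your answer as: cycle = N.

[1] I1→FPMUL
[2] I1 RO; I2→FPADD
[3] I3→ALU
[4] I3 RO
[5] I3 EX
[7] I1 EX
[8] I1 WR R0
[9] I2 RO; I4→FPMUL
[10] I3 WR R4; I4 RO
[12] I2 EX
[13] I2 WR R1
[14] I5→FPADD
[15] I4 EX
[16] I4 WR R0
[17] I5 RO; I6→FPMUL
[20] I5 EX
[21] I5 WR R1
[22] I6 RO; I7→FPADD
[27] I6 EX
[28] I6 WR R2
[29] I7 RO
[32] I7 EX
[33] I7 WR R4

cycle = 32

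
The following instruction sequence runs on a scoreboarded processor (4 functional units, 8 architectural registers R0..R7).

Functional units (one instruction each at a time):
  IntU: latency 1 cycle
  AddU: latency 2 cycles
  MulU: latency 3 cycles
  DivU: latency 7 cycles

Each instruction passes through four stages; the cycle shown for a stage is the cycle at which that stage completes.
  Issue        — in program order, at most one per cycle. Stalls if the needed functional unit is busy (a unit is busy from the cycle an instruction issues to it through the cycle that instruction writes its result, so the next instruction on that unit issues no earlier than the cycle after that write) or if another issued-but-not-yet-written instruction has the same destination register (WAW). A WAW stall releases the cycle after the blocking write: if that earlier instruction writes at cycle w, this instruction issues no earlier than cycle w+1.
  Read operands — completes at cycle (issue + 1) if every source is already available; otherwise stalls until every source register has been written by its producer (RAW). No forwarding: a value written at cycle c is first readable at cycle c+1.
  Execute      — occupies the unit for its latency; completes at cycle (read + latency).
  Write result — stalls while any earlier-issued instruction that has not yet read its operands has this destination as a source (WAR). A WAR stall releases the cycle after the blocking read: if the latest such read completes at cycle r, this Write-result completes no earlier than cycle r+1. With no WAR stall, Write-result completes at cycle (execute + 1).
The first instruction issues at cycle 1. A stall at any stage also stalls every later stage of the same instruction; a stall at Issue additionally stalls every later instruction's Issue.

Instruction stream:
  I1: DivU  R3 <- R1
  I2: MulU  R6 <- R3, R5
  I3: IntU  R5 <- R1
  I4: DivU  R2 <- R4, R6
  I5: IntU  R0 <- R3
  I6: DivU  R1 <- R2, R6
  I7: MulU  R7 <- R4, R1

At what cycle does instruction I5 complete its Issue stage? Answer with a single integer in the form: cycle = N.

cycle 1: I1 dispatched to DivU
cycle 2: I1 operands ready · I2 dispatched to MulU
cycle 3: I3 dispatched to IntU
cycle 4: I3 operands ready
cycle 5: I3 complete
cycle 9: I1 complete
cycle 10: R3←I1
cycle 11: I2 operands ready · I4 dispatched to DivU
cycle 12: R5←I3
cycle 13: I5 dispatched to IntU
cycle 14: I2 complete · I5 operands ready
cycle 15: R6←I2 · I5 complete
cycle 16: I4 operands ready · R0←I5
cycle 23: I4 complete
cycle 24: R2←I4
cycle 25: I6 dispatched to DivU
cycle 26: I6 operands ready · I7 dispatched to MulU
cycle 33: I6 complete
cycle 34: R1←I6
cycle 35: I7 operands ready
cycle 38: I7 complete
cycle 39: R7←I7

cycle = 13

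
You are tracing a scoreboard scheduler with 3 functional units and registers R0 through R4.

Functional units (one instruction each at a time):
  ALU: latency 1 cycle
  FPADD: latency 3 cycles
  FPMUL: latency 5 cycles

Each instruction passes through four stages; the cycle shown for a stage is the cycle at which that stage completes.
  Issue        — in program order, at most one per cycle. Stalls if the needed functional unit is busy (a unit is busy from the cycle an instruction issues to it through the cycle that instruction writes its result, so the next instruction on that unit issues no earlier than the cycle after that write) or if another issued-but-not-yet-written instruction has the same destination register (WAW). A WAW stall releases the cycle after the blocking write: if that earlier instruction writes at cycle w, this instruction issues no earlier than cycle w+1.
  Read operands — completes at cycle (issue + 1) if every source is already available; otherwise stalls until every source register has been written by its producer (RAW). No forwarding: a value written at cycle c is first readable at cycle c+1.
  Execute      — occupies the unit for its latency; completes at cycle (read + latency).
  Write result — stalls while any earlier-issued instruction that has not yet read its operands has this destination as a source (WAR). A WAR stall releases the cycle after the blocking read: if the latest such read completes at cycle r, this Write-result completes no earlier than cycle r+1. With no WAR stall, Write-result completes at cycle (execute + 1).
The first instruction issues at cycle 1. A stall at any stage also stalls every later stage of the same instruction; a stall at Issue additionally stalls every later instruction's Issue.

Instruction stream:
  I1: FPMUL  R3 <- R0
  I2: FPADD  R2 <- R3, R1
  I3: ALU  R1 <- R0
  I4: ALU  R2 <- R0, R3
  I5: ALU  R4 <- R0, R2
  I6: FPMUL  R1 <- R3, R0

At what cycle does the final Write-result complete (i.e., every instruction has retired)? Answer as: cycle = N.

cycle = 26

I1: IS=1 RO=2 EX=7 WR=8
I2: IS=2 RO=9 EX=12 WR=13  [RAW R3: wait I1 write@8]
I3: IS=3 RO=4 EX=5 WR=10  [WAR R1: wait I2 read@9]
I4: IS=14 RO=15 EX=16 WR=17  [WAW R2: wait I2 write@13]
I5: IS=18 RO=19 EX=20 WR=21  [struct: ALU busy until I4 writes@17]
I6: IS=19 RO=20 EX=25 WR=26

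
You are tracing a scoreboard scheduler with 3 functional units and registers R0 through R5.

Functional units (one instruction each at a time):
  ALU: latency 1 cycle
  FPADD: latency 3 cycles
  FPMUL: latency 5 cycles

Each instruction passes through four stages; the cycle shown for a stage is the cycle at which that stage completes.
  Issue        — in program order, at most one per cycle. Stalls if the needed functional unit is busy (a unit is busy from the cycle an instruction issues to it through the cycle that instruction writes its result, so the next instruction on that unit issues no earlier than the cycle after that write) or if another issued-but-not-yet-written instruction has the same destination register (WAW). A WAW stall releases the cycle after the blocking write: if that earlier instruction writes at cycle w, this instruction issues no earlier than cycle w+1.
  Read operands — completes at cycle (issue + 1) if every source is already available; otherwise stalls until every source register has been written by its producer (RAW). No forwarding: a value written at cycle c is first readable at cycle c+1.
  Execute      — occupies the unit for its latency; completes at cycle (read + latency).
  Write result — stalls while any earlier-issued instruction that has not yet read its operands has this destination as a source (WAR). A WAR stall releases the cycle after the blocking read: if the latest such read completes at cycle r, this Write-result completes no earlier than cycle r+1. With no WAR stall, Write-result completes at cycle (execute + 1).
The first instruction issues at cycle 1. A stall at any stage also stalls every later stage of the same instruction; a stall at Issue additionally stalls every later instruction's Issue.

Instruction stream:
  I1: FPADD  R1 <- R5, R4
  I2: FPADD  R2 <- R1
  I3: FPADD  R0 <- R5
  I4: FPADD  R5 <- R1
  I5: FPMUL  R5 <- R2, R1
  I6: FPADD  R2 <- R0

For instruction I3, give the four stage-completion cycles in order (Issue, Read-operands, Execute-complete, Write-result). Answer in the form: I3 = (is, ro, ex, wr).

I1  is:1  ro:2  ex:5  wr:6
I2  is:7  ro:8  ex:11  wr:12  — struct: FPADD busy until I1 writes@6
I3  is:13  ro:14  ex:17  wr:18  — struct: FPADD busy until I2 writes@12
I4  is:19  ro:20  ex:23  wr:24  — struct: FPADD busy until I3 writes@18
I5  is:25  ro:26  ex:31  wr:32  — WAW R5: wait I4 write@24
I6  is:26  ro:27  ex:30  wr:31

I3 = (13, 14, 17, 18)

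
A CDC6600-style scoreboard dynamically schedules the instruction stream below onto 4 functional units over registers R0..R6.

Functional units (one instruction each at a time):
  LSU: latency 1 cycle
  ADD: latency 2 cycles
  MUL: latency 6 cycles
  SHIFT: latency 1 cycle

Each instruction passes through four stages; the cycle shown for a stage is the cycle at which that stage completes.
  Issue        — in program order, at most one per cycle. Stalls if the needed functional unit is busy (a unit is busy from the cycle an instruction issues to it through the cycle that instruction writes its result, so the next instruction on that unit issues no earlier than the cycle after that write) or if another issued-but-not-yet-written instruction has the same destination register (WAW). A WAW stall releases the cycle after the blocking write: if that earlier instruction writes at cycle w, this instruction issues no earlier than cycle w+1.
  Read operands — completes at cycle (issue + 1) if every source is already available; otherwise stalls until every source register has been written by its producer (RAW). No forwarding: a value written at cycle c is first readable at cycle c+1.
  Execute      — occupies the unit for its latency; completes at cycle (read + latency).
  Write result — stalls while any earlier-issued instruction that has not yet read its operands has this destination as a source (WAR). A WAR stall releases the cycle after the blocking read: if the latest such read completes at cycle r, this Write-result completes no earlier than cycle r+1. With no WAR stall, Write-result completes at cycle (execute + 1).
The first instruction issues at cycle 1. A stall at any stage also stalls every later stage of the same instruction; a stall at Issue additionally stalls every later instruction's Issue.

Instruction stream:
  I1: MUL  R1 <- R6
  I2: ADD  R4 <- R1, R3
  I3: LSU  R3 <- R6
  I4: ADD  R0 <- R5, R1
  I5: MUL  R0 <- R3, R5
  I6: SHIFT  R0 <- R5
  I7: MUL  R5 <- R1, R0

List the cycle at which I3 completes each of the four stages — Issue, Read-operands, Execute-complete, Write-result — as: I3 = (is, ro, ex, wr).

I3 = (3, 4, 5, 11)

[I1] 1/2/8/9
[I2] 2/10/12/13  (RAW R1: wait I1 write@9)
[I3] 3/4/5/11  (WAR R3: wait I2 read@10)
[I4] 14/15/17/18  (struct: ADD busy until I2 writes@13)
[I5] 19/20/26/27  (WAW R0: wait I4 write@18)
[I6] 28/29/30/31  (WAW R0: wait I5 write@27)
[I7] 29/32/38/39  (RAW R0: wait I6 write@31)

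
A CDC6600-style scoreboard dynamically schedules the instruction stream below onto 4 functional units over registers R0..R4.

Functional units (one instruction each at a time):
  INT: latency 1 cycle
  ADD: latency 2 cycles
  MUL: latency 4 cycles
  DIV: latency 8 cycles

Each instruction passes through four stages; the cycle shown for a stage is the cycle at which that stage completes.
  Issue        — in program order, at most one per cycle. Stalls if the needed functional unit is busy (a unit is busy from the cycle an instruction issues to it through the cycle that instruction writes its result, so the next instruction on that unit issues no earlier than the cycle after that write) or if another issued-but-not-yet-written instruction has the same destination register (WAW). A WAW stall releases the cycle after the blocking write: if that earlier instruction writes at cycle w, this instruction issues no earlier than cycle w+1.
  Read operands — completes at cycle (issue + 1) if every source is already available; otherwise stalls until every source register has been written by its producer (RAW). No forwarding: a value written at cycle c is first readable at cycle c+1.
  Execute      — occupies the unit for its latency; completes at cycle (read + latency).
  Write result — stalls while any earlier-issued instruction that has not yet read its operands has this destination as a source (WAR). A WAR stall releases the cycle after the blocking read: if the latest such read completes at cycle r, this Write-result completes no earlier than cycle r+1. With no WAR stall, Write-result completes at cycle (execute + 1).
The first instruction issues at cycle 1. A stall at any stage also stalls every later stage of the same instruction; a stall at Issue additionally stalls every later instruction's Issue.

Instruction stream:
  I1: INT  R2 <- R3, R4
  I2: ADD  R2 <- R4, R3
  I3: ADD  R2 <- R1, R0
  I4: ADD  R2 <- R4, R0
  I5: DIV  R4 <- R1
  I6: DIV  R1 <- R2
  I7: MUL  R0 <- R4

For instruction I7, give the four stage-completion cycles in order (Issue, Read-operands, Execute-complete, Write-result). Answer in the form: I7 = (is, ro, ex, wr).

I7 = (28, 29, 33, 34)

  I1 | 1 | 2 | 3 | 4
  I2 | 5 | 6 | 8 | 9   WAW R2: wait I1 write@4
  I3 | 10 | 11 | 13 | 14   struct: ADD busy until I2 writes@9
  I4 | 15 | 16 | 18 | 19   struct: ADD busy until I3 writes@14
  I5 | 16 | 17 | 25 | 26
  I6 | 27 | 28 | 36 | 37   struct: DIV busy until I5 writes@26
  I7 | 28 | 29 | 33 | 34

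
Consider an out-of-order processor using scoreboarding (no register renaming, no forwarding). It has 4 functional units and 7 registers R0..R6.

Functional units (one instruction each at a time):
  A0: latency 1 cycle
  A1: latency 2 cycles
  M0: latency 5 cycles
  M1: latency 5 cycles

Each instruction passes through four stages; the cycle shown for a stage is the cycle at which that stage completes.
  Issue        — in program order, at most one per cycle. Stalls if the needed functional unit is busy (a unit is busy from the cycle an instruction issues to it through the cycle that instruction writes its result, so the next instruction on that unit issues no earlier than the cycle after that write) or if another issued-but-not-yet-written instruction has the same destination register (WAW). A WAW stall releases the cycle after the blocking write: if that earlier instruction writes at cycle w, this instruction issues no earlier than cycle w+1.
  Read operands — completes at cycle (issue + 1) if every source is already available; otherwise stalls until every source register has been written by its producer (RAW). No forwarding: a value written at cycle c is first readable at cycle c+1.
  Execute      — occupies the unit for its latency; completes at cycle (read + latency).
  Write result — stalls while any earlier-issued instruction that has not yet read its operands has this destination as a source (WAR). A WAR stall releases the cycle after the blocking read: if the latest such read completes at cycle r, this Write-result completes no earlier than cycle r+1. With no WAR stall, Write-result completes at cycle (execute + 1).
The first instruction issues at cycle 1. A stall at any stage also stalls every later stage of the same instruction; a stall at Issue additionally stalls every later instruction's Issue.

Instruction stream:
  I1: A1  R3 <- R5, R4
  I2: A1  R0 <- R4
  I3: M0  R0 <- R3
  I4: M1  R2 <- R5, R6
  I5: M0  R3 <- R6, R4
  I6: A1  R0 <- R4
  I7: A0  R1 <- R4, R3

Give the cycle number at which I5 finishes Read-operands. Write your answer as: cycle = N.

[1] I1 issues→A1
[2] I1 reads
[4] I1 exec-done
[5] I1 writes R3
[6] I2 issues→A1
[7] I2 reads
[9] I2 exec-done
[10] I2 writes R0
[11] I3 issues→M0
[12] I3 reads | I4 issues→M1
[13] I4 reads
[17] I3 exec-done
[18] I3 writes R0 | I4 exec-done
[19] I4 writes R2 | I5 issues→M0
[20] I5 reads | I6 issues→A1
[21] I6 reads | I7 issues→A0
[23] I6 exec-done
[24] I6 writes R0
[25] I5 exec-done
[26] I5 writes R3
[27] I7 reads
[28] I7 exec-done
[29] I7 writes R1

cycle = 20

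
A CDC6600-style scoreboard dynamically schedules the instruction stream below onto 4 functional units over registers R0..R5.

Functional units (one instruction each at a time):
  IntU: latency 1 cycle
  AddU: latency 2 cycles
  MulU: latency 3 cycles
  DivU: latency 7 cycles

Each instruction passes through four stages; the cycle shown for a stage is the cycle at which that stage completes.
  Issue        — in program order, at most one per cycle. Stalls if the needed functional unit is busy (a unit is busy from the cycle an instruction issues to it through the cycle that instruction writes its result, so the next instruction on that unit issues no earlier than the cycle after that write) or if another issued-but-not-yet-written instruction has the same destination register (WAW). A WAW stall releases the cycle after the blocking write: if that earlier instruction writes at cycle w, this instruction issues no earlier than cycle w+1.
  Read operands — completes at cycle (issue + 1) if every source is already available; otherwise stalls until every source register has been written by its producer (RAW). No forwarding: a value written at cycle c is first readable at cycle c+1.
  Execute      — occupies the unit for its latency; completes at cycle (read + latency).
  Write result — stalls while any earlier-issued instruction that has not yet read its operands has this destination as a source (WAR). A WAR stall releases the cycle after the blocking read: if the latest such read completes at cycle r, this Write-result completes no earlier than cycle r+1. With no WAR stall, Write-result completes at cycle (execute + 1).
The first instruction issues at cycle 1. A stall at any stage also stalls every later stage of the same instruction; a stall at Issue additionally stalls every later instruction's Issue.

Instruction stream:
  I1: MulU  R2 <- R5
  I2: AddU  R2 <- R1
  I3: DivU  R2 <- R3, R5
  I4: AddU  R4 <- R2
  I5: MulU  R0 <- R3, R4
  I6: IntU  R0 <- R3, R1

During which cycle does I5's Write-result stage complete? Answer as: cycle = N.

cycle = 30

I1: IS=1 RO=2 EX=5 WR=6
I2: IS=7 RO=8 EX=10 WR=11  [WAW R2: wait I1 write@6]
I3: IS=12 RO=13 EX=20 WR=21  [WAW R2: wait I2 write@11]
I4: IS=13 RO=22 EX=24 WR=25  [RAW R2: wait I3 write@21]
I5: IS=14 RO=26 EX=29 WR=30  [RAW R4: wait I4 write@25]
I6: IS=31 RO=32 EX=33 WR=34  [WAW R0: wait I5 write@30]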